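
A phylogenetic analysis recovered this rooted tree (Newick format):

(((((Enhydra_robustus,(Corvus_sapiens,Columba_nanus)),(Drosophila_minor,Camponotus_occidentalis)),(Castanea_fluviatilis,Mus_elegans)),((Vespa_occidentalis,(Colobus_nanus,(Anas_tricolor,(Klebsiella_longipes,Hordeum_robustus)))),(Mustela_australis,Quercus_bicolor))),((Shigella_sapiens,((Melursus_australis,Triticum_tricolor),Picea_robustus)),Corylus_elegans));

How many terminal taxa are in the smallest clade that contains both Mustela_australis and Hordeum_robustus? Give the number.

7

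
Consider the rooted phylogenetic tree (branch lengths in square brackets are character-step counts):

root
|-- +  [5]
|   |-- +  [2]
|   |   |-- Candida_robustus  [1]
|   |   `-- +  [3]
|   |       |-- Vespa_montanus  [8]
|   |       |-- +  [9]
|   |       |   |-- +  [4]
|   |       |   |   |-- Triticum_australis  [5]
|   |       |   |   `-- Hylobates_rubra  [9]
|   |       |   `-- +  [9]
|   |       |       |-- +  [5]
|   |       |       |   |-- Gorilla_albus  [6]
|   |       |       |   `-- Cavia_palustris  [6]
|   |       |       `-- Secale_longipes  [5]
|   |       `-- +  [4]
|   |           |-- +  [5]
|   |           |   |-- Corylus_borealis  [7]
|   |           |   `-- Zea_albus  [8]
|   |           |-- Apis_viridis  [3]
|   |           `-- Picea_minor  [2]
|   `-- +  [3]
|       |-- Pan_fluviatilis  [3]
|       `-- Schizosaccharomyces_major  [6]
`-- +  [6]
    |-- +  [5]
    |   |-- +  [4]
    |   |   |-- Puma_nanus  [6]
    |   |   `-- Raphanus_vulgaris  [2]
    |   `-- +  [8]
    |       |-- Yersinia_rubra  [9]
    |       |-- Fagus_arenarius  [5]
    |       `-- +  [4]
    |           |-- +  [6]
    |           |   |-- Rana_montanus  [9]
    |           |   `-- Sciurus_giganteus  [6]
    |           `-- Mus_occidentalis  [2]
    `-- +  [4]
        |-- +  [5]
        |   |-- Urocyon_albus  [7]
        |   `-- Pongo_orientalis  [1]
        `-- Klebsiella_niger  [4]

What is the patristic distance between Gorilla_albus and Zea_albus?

The path runs Gorilla_albus → … → MRCA → … → Zea_albus; the MRCA is the node subtending (Vespa_montanus,((Triticum_australis,Hylobates_rubra),((Gorilla_albus,Cavia_palustris),Secale_longipes)),((Corylus_borealis,Zea_albus),Apis_viridis,Picea_minor)).
Branch lengths along that path: 6 + 5 + 9 + 9 + 4 + 5 + 8 = 46.

46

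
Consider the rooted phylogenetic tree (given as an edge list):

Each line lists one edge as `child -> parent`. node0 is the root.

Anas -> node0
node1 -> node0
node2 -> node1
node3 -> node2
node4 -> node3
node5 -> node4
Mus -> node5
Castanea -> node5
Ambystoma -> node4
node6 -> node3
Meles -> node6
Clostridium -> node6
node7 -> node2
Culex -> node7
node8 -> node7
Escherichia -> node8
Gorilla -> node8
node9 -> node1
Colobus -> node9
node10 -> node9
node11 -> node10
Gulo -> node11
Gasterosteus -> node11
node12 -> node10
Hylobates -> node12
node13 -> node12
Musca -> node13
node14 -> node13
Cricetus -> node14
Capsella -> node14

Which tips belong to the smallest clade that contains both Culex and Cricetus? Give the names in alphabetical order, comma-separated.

Tracing Culex: it sits inside (Culex,(Escherichia,Gorilla)).
Tracing Cricetus: it sits inside (Cricetus,Capsella).
The smallest clade enclosing both is (((((Mus,Castanea),Ambystoma),(Meles,Clostridium)),(Culex,(Escherichia,Gorilla))),(Colobus,((Gulo,Gasterosteus),(Hylobates,(Musca,(Cricetus,Capsella)))))); the answer is its 15 terminal taxa in alphabetical order.

Ambystoma, Capsella, Castanea, Clostridium, Colobus, Cricetus, Culex, Escherichia, Gasterosteus, Gorilla, Gulo, Hylobates, Meles, Mus, Musca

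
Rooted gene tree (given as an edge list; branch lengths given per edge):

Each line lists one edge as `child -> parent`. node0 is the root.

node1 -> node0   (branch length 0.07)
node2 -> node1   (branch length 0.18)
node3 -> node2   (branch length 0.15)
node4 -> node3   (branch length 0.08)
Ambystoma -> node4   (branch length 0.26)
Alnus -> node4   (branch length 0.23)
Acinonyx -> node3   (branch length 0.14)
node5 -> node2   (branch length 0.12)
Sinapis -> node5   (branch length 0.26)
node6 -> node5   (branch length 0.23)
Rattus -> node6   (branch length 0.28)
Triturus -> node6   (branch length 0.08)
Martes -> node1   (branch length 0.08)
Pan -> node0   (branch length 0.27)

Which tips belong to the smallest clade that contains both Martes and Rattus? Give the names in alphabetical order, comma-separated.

Acinonyx, Alnus, Ambystoma, Martes, Rattus, Sinapis, Triturus

Tracing Martes: it sits inside ((((Ambystoma,Alnus),Acinonyx),(Sinapis,(Rattus,Triturus))),Martes).
Tracing Rattus: it sits inside (Rattus,Triturus).
The smallest clade enclosing both is ((((Ambystoma,Alnus),Acinonyx),(Sinapis,(Rattus,Triturus))),Martes); the answer is its 7 terminal taxa in alphabetical order.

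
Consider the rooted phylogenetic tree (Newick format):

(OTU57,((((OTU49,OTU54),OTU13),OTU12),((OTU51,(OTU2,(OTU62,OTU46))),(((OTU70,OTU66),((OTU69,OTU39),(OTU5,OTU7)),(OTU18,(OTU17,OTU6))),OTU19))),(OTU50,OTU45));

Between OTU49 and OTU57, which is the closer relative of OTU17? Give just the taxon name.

OTU49

The MRCA of OTU17 and OTU49 subtends ((((OTU49,OTU54),OTU13),OTU12),((OTU51,(OTU2,(OTU62,OTU46))),(((OTU70,OTU66),((OTU69,OTU39),(OTU5,OTU7)),(OTU18,(OTU17,OTU6))),OTU19))) (18 taxa).
The MRCA of OTU17 and OTU57 is the root, subtending the entire tree (21 taxa).
The first is nested inside the second, so OTU17 shares a more recent common ancestor with OTU49.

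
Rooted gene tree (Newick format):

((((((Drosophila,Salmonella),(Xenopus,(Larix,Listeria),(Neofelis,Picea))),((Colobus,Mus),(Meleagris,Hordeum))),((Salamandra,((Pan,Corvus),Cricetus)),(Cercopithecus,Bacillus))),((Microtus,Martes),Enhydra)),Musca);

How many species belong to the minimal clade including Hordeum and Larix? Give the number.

11

The MRCA of Hordeum and Larix is the node subtending (((Drosophila,Salmonella),(Xenopus,(Larix,Listeria),(Neofelis,Picea))),((Colobus,Mus),(Meleagris,Hordeum))).
That clade contains 11 terminal taxa: Colobus, Drosophila, Hordeum, Larix, Listeria, Meleagris, Mus, Neofelis, Picea, Salmonella, Xenopus.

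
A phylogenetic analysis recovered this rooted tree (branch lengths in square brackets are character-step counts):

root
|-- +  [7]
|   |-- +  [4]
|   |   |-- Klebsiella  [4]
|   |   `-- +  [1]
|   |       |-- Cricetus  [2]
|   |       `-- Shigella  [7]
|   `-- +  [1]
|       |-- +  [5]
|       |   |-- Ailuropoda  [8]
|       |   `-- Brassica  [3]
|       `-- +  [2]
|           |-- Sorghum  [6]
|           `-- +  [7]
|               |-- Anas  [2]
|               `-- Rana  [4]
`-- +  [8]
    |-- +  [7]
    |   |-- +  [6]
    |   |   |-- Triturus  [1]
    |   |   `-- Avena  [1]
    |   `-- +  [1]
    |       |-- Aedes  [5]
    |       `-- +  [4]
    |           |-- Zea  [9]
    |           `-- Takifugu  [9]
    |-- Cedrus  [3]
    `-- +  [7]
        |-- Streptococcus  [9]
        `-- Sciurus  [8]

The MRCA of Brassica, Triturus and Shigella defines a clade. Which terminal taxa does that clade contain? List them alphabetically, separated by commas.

Tracing Brassica: it sits inside (Ailuropoda,Brassica).
Tracing Triturus: it sits inside (Triturus,Avena).
Tracing Shigella: it sits inside (Cricetus,Shigella).
The smallest clade enclosing all 3 is the whole tree (their MRCA is the root), so the answer is all 16 tips in alphabetical order.

Aedes, Ailuropoda, Anas, Avena, Brassica, Cedrus, Cricetus, Klebsiella, Rana, Sciurus, Shigella, Sorghum, Streptococcus, Takifugu, Triturus, Zea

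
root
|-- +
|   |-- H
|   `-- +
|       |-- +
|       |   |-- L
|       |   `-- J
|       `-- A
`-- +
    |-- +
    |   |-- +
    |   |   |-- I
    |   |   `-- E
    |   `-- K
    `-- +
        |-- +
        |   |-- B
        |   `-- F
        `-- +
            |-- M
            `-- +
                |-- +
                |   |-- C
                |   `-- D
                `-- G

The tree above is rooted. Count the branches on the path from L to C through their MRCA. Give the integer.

10

The MRCA of L and C is the root of the tree.
From L up to that node: 4 branches. From C up to the same node: 6 branches. Total: 4 + 6 = 10.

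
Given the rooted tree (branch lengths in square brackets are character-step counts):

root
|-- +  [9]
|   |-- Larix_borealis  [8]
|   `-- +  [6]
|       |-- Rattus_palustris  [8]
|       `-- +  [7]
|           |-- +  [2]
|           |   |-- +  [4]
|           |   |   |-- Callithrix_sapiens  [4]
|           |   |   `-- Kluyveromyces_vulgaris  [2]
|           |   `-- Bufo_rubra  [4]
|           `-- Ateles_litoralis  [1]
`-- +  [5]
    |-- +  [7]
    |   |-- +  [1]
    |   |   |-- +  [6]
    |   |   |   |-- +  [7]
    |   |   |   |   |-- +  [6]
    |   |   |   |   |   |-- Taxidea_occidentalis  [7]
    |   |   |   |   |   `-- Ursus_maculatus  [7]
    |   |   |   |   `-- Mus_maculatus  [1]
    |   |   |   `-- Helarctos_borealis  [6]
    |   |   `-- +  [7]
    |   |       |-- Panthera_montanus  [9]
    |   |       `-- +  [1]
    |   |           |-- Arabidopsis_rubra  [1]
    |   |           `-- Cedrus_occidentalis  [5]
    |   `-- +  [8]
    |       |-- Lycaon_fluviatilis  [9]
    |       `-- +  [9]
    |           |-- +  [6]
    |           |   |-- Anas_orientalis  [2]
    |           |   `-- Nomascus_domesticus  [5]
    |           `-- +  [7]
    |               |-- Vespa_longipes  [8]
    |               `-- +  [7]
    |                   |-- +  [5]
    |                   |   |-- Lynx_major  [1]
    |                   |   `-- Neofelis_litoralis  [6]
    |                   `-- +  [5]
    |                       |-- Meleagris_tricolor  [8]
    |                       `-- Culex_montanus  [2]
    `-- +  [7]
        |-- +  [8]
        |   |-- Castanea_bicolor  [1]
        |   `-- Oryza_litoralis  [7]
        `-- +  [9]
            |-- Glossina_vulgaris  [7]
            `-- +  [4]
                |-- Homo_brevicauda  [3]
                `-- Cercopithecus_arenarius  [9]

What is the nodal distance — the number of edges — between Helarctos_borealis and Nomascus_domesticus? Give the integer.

The MRCA of Helarctos_borealis and Nomascus_domesticus is the node subtending (((((Taxidea_occidentalis,Ursus_maculatus),Mus_maculatus),Helarctos_borealis),(Panthera_montanus,(Arabidopsis_rubra,Cedrus_occidentalis))),(Lycaon_fluviatilis,((Anas_orientalis,Nomascus_domesticus),(Vespa_longipes,((Lynx_major,Neofelis_litoralis),(Meleagris_tricolor,Culex_montanus)))))).
From Helarctos_borealis up to that node: 3 branches. From Nomascus_domesticus up to the same node: 4 branches. Total: 3 + 4 = 7.

7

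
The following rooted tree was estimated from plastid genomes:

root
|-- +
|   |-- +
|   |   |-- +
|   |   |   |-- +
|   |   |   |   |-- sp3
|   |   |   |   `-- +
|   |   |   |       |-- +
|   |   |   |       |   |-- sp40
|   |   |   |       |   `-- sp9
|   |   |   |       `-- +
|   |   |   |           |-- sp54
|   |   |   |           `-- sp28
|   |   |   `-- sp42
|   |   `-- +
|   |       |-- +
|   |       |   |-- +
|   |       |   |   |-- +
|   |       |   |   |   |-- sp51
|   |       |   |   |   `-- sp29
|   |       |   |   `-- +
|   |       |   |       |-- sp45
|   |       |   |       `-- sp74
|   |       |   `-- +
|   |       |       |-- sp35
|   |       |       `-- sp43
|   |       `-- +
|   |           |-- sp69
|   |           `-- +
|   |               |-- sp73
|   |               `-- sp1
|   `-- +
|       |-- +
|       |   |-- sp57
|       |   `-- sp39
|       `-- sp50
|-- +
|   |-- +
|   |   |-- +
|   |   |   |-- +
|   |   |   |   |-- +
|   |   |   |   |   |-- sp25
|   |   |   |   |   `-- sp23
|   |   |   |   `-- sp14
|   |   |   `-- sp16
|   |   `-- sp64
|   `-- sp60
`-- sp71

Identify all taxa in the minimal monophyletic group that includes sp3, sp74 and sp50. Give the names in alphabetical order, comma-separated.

Tracing sp3: it sits inside (sp3,((sp40,sp9),(sp54,sp28))).
Tracing sp74: it sits inside (sp45,sp74).
Tracing sp50: it sits inside ((sp57,sp39),sp50).
The smallest clade enclosing all 3 is ((((sp3,((sp40,sp9),(sp54,sp28))),sp42),((((sp51,sp29),(sp45,sp74)),(sp35,sp43)),(sp69,(sp73,sp1)))),((sp57,sp39),sp50)); the answer is its 18 terminal taxa in alphabetical order.

sp1, sp28, sp29, sp3, sp35, sp39, sp40, sp42, sp43, sp45, sp50, sp51, sp54, sp57, sp69, sp73, sp74, sp9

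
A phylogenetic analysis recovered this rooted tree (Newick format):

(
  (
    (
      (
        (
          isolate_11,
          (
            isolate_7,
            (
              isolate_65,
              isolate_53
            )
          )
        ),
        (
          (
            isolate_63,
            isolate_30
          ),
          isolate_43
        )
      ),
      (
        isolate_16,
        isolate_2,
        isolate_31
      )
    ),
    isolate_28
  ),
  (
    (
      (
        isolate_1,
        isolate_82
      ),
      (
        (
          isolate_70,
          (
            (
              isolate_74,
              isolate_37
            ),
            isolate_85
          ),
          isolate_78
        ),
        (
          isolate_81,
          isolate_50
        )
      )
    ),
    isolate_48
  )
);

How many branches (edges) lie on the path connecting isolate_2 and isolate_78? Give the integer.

9

The MRCA of isolate_2 and isolate_78 is the root of the tree.
From isolate_2 up to that node: 4 branches. From isolate_78 up to the same node: 5 branches. Total: 4 + 5 = 9.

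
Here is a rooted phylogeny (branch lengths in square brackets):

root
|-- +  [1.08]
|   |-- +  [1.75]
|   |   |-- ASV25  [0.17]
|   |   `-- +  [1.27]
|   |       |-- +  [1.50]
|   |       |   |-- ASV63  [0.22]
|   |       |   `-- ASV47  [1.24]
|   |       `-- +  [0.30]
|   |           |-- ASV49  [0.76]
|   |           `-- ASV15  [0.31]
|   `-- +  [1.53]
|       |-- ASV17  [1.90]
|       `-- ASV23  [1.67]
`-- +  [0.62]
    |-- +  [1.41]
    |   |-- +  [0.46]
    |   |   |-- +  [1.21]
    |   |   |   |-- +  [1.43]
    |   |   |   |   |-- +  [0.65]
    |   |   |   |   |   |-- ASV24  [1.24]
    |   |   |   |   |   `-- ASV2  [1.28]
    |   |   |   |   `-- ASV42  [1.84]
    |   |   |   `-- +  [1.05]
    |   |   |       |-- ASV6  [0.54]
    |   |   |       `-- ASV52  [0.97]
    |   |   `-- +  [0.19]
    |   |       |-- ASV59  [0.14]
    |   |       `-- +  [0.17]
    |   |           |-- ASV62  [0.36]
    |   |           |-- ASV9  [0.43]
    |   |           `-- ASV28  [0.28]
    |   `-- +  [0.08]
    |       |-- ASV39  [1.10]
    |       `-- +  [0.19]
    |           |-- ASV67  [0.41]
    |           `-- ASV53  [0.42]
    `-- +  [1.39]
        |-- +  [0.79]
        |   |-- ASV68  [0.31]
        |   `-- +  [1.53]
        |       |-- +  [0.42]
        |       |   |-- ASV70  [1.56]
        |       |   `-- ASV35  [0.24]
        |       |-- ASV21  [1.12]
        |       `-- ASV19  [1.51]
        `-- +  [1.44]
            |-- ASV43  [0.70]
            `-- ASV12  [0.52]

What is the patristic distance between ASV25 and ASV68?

6.11

The path runs ASV25 → … → MRCA → … → ASV68; the MRCA is the root of the tree.
Branch lengths along that path: 0.17 + 1.75 + 1.08 + 0.62 + 1.39 + 0.79 + 0.31 = 6.11.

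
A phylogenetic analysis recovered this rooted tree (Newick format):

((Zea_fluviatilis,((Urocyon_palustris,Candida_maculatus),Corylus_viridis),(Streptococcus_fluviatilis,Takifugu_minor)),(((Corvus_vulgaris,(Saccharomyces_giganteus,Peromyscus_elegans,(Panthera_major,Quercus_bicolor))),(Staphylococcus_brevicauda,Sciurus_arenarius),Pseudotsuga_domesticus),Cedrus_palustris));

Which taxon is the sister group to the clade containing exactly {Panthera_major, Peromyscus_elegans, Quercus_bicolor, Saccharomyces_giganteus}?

The clade containing exactly {Panthera_major, Peromyscus_elegans, Quercus_bicolor, Saccharomyces_giganteus} attaches to the tree at the node subtending (Corvus_vulgaris,(Saccharomyces_giganteus,Peromyscus_elegans,(Panthera_major,Quercus_bicolor))).
The other lineage descending from that same node — the sister group — is the single tip Corvus_vulgaris.

Corvus_vulgaris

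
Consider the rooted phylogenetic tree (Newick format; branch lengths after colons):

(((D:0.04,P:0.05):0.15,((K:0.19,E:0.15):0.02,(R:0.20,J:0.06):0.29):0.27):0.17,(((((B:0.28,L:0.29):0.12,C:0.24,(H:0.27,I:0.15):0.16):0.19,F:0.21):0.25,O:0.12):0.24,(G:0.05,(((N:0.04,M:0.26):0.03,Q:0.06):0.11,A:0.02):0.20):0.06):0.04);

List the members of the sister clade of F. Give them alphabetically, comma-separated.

F attaches to the tree at the node subtending (((B,L),C,(H,I)),F).
The other lineage descending from that same node — the sister group — is ((B,L),C,(H,I)); its 5 tips in alphabetical order are the answer.

B, C, H, I, L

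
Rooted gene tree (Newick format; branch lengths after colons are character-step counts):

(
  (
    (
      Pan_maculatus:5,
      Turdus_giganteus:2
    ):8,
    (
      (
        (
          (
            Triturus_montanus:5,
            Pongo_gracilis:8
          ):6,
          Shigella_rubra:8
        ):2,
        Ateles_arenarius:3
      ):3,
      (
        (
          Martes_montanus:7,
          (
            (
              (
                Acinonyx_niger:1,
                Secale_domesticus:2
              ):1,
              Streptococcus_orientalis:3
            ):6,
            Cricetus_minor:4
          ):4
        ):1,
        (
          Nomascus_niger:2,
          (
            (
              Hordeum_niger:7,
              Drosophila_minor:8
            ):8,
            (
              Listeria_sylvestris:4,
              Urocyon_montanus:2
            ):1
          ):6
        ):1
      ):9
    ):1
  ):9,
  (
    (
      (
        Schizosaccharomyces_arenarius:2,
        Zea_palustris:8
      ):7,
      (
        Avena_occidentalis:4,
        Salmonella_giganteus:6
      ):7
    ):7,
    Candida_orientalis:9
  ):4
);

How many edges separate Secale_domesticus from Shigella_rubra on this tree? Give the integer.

9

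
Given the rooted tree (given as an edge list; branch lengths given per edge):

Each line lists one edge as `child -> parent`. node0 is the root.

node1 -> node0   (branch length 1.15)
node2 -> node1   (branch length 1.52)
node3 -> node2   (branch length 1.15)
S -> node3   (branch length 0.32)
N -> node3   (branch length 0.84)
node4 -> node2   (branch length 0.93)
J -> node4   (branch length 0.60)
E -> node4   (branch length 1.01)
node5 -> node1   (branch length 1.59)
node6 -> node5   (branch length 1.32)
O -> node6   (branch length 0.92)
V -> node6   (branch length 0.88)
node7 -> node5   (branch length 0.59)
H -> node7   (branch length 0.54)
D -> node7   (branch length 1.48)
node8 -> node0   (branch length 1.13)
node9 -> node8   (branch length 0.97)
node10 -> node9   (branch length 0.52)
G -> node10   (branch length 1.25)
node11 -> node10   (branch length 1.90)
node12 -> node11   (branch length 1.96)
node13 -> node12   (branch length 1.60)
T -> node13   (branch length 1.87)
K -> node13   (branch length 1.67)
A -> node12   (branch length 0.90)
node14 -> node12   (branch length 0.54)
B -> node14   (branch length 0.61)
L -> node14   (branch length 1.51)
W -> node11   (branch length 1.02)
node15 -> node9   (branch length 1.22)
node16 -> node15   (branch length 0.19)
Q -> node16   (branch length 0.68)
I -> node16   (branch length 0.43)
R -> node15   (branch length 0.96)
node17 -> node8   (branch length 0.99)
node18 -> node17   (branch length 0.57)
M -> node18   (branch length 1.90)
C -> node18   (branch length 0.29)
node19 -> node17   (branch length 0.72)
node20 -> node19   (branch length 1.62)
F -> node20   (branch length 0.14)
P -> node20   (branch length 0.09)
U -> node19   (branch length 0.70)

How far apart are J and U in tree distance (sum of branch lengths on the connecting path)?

The path runs J → … → MRCA → … → U; the MRCA is the root of the tree.
Branch lengths along that path: 0.60 + 0.93 + 1.52 + 1.15 + 1.13 + 0.99 + 0.72 + 0.70 = 7.74.

7.74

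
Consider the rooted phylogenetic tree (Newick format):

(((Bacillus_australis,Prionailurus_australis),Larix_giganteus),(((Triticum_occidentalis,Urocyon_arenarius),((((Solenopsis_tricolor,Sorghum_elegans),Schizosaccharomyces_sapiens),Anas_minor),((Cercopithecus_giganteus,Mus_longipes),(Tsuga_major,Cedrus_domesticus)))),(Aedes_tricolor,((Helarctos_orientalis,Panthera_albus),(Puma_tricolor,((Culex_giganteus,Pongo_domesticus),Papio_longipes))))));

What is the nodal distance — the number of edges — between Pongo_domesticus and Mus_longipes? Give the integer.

The MRCA of Pongo_domesticus and Mus_longipes is the node subtending (((Triticum_occidentalis,Urocyon_arenarius),((((Solenopsis_tricolor,Sorghum_elegans),Schizosaccharomyces_sapiens),Anas_minor),((Cercopithecus_giganteus,Mus_longipes),(Tsuga_major,Cedrus_domesticus)))),(Aedes_tricolor,((Helarctos_orientalis,Panthera_albus),(Puma_tricolor,((Culex_giganteus,Pongo_domesticus),Papio_longipes))))).
From Pongo_domesticus up to that node: 6 branches. From Mus_longipes up to the same node: 5 branches. Total: 6 + 5 = 11.

11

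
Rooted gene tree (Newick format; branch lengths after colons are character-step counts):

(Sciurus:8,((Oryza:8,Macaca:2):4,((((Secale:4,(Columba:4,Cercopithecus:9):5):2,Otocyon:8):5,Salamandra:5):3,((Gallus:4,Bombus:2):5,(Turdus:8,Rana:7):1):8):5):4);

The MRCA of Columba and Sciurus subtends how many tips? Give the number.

12

The MRCA of Columba and Sciurus is the root, so the clade is the entire tree.
That clade contains 12 terminal taxa: Bombus, Cercopithecus, Columba, Gallus, Macaca, Oryza, Otocyon, Rana, Salamandra, Sciurus, Secale, Turdus.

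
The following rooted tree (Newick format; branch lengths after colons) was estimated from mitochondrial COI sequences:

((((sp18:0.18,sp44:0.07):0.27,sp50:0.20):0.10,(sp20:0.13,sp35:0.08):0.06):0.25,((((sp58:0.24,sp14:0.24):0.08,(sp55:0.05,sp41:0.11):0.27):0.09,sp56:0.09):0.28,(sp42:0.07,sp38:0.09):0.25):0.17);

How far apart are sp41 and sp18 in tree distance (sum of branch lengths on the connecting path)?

1.72

The path runs sp41 → … → MRCA → … → sp18; the MRCA is the root of the tree.
Branch lengths along that path: 0.11 + 0.27 + 0.09 + 0.28 + 0.17 + 0.25 + 0.10 + 0.27 + 0.18 = 1.72.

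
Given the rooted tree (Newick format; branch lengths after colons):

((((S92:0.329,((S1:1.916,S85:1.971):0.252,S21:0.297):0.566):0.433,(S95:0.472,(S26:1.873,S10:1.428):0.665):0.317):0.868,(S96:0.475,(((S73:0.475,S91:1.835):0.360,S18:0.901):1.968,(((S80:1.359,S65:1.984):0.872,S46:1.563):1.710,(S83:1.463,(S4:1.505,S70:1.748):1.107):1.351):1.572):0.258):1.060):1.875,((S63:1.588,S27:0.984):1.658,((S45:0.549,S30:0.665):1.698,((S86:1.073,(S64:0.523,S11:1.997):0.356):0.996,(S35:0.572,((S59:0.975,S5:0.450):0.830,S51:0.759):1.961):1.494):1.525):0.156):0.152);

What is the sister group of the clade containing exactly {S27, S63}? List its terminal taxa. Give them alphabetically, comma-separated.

The clade containing exactly {S27, S63} attaches to the tree at the node subtending ((S63,S27),((S45,S30),((S86,(S64,S11)),(S35,((S59,S5),S51))))).
The other lineage descending from that same node — the sister group — is ((S45,S30),((S86,(S64,S11)),(S35,((S59,S5),S51)))); its 9 tips in alphabetical order are the answer.

S11, S30, S35, S45, S5, S51, S59, S64, S86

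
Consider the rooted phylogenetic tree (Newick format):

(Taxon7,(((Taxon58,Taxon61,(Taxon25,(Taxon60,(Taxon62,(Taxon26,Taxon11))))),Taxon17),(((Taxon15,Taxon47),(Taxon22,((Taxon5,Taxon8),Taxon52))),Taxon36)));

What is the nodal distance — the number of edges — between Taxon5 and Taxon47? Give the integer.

The MRCA of Taxon5 and Taxon47 is the node subtending ((Taxon15,Taxon47),(Taxon22,((Taxon5,Taxon8),Taxon52))).
From Taxon5 up to that node: 4 branches. From Taxon47 up to the same node: 2 branches. Total: 4 + 2 = 6.

6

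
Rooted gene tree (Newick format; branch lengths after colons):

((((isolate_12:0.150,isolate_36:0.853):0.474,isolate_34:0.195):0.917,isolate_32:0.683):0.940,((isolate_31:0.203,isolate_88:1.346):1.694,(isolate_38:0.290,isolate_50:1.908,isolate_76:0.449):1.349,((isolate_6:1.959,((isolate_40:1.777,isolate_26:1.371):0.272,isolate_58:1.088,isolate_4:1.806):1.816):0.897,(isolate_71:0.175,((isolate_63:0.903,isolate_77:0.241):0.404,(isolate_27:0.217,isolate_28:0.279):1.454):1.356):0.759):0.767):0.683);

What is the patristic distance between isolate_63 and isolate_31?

The path runs isolate_63 → … → MRCA → … → isolate_31; the MRCA is the node subtending ((isolate_31,isolate_88),(isolate_38,isolate_50,isolate_76),((isolate_6,((isolate_40,isolate_26),isolate_58,isolate_4)),(isolate_71,((isolate_63,isolate_77),(isolate_27,isolate_28))))).
Branch lengths along that path: 0.903 + 0.404 + 1.356 + 0.759 + 0.767 + 1.694 + 0.203 = 6.086.

6.086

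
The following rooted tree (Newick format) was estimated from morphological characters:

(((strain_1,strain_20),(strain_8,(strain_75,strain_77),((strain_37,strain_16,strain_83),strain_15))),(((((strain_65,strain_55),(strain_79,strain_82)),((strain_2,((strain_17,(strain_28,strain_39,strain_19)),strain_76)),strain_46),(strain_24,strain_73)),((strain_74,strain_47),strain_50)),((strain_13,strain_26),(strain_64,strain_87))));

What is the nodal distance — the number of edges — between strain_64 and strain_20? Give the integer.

The MRCA of strain_64 and strain_20 is the root of the tree.
From strain_64 up to that node: 4 branches. From strain_20 up to the same node: 3 branches. Total: 4 + 3 = 7.

7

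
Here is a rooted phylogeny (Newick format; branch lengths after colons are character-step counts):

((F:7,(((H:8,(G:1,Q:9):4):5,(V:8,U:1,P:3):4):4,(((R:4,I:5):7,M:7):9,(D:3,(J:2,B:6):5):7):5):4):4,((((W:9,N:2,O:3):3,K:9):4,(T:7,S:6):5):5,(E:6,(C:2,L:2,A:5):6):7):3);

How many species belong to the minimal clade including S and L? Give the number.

The MRCA of S and L is the node subtending ((((W,N,O),K),(T,S)),(E,(C,L,A))).
That clade contains 10 terminal taxa: A, C, E, K, L, N, O, S, T, W.

10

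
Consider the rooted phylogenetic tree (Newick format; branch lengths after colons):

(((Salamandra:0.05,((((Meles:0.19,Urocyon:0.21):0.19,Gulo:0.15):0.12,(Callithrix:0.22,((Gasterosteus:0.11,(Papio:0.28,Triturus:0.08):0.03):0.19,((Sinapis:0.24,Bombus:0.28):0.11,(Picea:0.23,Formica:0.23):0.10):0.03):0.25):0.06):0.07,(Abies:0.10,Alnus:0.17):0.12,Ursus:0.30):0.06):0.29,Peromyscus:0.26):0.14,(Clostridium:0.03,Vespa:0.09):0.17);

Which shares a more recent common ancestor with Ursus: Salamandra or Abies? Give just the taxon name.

Abies

The MRCA of Ursus and Abies subtends ((((Meles,Urocyon),Gulo),(Callithrix,((Gasterosteus,(Papio,Triturus)),((Sinapis,Bombus),(Picea,Formica))))),(Abies,Alnus),Ursus) (14 taxa).
The MRCA of Ursus and Salamandra subtends (Salamandra,((((Meles,Urocyon),Gulo),(Callithrix,((Gasterosteus,(Papio,Triturus)),((Sinapis,Bombus),(Picea,Formica))))),(Abies,Alnus),Ursus)) (15 taxa).
The first is nested inside the second, so Ursus shares a more recent common ancestor with Abies.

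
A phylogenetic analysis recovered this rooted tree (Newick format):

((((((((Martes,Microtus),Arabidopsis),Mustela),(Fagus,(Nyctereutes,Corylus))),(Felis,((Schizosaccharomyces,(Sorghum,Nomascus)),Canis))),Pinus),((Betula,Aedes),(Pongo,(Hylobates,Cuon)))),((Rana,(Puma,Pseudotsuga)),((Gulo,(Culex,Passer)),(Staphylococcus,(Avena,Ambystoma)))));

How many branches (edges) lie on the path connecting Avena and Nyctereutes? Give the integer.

The MRCA of Avena and Nyctereutes is the root of the tree.
From Avena up to that node: 5 branches. From Nyctereutes up to the same node: 7 branches. Total: 5 + 7 = 12.

12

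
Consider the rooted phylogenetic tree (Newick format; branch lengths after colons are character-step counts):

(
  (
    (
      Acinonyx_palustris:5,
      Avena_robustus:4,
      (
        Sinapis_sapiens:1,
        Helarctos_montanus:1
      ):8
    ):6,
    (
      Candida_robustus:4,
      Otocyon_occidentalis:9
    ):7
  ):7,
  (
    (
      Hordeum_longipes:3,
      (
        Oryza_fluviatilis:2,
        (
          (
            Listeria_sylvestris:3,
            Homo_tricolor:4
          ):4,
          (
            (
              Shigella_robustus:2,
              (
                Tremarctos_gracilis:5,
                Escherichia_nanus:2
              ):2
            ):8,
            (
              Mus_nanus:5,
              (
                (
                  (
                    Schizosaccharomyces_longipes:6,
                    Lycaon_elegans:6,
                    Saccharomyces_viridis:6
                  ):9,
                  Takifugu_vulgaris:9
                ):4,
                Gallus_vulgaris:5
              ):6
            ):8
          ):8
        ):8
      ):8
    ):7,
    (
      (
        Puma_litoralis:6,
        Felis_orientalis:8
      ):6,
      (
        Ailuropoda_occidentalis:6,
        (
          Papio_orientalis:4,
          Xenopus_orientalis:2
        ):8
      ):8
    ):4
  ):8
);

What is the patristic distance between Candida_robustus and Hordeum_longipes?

The path runs Candida_robustus → … → MRCA → … → Hordeum_longipes; the MRCA is the root of the tree.
Branch lengths along that path: 4 + 7 + 7 + 8 + 7 + 3 = 36.

36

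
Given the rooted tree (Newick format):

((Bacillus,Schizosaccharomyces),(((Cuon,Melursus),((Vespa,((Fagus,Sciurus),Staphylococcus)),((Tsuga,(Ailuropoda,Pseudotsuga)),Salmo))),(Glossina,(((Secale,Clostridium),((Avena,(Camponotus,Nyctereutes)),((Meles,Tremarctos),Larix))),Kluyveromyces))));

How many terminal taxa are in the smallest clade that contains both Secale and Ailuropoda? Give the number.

20

The MRCA of Secale and Ailuropoda is the node subtending (((Cuon,Melursus),((Vespa,((Fagus,Sciurus),Staphylococcus)),((Tsuga,(Ailuropoda,Pseudotsuga)),Salmo))),(Glossina,(((Secale,Clostridium),((Avena,(Camponotus,Nyctereutes)),((Meles,Tremarctos),Larix))),Kluyveromyces))).
That clade contains 20 terminal taxa: Ailuropoda, Avena, Camponotus, Clostridium, Cuon, Fagus, Glossina, Kluyveromyces, Larix, Meles, Melursus, Nyctereutes, Pseudotsuga, Salmo, Sciurus, Secale, Staphylococcus, Tremarctos, Tsuga, Vespa.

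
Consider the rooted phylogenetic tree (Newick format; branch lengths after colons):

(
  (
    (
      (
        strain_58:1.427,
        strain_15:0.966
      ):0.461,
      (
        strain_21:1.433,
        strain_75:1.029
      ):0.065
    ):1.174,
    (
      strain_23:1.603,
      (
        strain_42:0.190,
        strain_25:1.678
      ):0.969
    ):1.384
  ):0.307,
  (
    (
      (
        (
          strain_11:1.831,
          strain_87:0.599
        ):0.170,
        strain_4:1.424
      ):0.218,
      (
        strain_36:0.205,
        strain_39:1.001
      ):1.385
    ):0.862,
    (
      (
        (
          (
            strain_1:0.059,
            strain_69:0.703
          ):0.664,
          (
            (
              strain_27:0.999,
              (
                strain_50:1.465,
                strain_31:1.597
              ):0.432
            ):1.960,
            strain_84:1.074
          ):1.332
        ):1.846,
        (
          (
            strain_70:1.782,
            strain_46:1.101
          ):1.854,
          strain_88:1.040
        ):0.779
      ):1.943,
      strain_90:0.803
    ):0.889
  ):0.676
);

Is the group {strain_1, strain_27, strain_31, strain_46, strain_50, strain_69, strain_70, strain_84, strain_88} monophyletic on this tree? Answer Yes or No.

Yes

The most recent common ancestor of these taxa subtends (((strain_1,strain_69),((strain_27,(strain_50,strain_31)),strain_84)),((strain_70,strain_46),strain_88)).
That clade has exactly 9 tips — every listed taxon and nothing else — so the group is monophyletic.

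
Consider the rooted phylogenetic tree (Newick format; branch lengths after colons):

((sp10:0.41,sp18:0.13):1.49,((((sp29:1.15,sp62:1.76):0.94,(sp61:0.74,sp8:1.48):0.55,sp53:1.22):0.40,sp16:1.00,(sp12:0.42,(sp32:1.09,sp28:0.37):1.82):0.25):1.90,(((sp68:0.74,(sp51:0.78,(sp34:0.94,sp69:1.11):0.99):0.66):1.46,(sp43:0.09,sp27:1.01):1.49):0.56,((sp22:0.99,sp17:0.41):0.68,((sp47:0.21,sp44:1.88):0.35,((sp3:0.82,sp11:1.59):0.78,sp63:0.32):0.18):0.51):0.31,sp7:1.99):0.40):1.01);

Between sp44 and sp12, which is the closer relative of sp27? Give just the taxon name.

The MRCA of sp27 and sp44 subtends (((sp68,(sp51,(sp34,sp69))),(sp43,sp27)),((sp22,sp17),((sp47,sp44),((sp3,sp11),sp63))),sp7) (14 taxa).
The MRCA of sp27 and sp12 subtends ((((sp29,sp62),(sp61,sp8),sp53),sp16,(sp12,(sp32,sp28))),(((sp68,(sp51,(sp34,sp69))),(sp43,sp27)),((sp22,sp17),((sp47,sp44),((sp3,sp11),sp63))),sp7)) (23 taxa).
The first is nested inside the second, so sp27 shares a more recent common ancestor with sp44.

sp44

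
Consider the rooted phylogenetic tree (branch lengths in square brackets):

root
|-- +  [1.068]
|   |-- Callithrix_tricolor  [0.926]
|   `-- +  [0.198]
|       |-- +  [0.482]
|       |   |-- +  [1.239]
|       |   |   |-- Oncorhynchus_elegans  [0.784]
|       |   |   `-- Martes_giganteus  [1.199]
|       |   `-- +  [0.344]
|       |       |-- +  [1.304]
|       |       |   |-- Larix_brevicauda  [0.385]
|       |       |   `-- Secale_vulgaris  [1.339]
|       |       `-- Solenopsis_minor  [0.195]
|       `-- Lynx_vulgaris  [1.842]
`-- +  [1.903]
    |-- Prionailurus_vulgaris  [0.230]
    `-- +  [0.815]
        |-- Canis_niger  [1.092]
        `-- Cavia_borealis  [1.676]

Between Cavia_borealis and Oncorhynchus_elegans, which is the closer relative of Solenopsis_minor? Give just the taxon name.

The MRCA of Solenopsis_minor and Oncorhynchus_elegans subtends ((Oncorhynchus_elegans,Martes_giganteus),((Larix_brevicauda,Secale_vulgaris),Solenopsis_minor)) (5 taxa).
The MRCA of Solenopsis_minor and Cavia_borealis is the root, subtending the entire tree (10 taxa).
The first is nested inside the second, so Solenopsis_minor shares a more recent common ancestor with Oncorhynchus_elegans.

Oncorhynchus_elegans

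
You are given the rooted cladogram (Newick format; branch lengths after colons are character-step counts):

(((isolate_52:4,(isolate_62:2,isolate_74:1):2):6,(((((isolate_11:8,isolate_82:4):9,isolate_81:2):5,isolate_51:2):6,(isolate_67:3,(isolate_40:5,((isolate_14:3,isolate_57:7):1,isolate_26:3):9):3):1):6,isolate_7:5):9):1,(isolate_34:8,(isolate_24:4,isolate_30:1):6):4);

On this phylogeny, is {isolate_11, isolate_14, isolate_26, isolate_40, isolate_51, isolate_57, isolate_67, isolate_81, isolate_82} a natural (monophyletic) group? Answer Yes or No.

Yes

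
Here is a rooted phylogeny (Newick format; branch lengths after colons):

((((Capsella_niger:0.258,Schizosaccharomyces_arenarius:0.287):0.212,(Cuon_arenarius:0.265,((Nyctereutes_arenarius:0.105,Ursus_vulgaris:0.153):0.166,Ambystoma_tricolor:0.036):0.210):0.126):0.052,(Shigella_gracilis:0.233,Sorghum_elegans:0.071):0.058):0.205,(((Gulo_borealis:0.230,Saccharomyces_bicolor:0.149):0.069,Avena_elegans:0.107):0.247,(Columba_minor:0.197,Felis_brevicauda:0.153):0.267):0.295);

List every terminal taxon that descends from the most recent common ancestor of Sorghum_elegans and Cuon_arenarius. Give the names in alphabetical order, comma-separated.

Ambystoma_tricolor, Capsella_niger, Cuon_arenarius, Nyctereutes_arenarius, Schizosaccharomyces_arenarius, Shigella_gracilis, Sorghum_elegans, Ursus_vulgaris

Tracing Sorghum_elegans: it sits inside (Shigella_gracilis,Sorghum_elegans).
Tracing Cuon_arenarius: it sits inside (Cuon_arenarius,((Nyctereutes_arenarius,Ursus_vulgaris),Ambystoma_tricolor)).
The smallest clade enclosing both is (((Capsella_niger,Schizosaccharomyces_arenarius),(Cuon_arenarius,((Nyctereutes_arenarius,Ursus_vulgaris),Ambystoma_tricolor))),(Shigella_gracilis,Sorghum_elegans)); the answer is its 8 terminal taxa in alphabetical order.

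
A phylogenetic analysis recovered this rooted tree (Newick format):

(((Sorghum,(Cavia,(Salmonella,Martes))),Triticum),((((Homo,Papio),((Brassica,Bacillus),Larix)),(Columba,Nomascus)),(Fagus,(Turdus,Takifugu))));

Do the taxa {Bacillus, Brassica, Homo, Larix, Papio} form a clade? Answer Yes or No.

The most recent common ancestor of these taxa subtends ((Homo,Papio),((Brassica,Bacillus),Larix)).
That clade has exactly 5 tips — every listed taxon and nothing else — so the group is monophyletic.

Yes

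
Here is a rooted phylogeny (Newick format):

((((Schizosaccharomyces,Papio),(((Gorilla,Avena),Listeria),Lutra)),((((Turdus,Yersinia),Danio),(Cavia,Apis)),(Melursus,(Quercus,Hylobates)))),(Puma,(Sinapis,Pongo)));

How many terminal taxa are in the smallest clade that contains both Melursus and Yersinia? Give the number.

The MRCA of Melursus and Yersinia is the node subtending ((((Turdus,Yersinia),Danio),(Cavia,Apis)),(Melursus,(Quercus,Hylobates))).
That clade contains 8 terminal taxa: Apis, Cavia, Danio, Hylobates, Melursus, Quercus, Turdus, Yersinia.

8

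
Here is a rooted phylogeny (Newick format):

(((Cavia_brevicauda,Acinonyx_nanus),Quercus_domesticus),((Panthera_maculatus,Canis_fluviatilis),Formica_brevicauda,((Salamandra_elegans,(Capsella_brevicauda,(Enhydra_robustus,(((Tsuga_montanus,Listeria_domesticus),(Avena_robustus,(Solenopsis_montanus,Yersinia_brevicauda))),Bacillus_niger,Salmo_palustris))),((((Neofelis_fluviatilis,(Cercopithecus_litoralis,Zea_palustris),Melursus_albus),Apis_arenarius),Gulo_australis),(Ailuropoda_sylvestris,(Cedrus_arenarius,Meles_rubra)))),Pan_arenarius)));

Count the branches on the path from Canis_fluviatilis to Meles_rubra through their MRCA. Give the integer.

8

The MRCA of Canis_fluviatilis and Meles_rubra is the node subtending ((Panthera_maculatus,Canis_fluviatilis),Formica_brevicauda,((Salamandra_elegans,(Capsella_brevicauda,(Enhydra_robustus,(((Tsuga_montanus,Listeria_domesticus),(Avena_robustus,(Solenopsis_montanus,Yersinia_brevicauda))),Bacillus_niger,Salmo_palustris))),((((Neofelis_fluviatilis,(Cercopithecus_litoralis,Zea_palustris),Melursus_albus),Apis_arenarius),Gulo_australis),(Ailuropoda_sylvestris,(Cedrus_arenarius,Meles_rubra)))),Pan_arenarius)).
From Canis_fluviatilis up to that node: 2 branches. From Meles_rubra up to the same node: 6 branches. Total: 2 + 6 = 8.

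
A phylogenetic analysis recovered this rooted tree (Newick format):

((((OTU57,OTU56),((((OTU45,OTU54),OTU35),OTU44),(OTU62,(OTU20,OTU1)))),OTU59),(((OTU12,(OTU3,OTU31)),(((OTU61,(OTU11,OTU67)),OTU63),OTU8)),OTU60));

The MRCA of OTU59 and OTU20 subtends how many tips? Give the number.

10

The MRCA of OTU59 and OTU20 is the node subtending (((OTU57,OTU56),((((OTU45,OTU54),OTU35),OTU44),(OTU62,(OTU20,OTU1)))),OTU59).
That clade contains 10 terminal taxa: OTU1, OTU20, OTU35, OTU44, OTU45, OTU54, OTU56, OTU57, OTU59, OTU62.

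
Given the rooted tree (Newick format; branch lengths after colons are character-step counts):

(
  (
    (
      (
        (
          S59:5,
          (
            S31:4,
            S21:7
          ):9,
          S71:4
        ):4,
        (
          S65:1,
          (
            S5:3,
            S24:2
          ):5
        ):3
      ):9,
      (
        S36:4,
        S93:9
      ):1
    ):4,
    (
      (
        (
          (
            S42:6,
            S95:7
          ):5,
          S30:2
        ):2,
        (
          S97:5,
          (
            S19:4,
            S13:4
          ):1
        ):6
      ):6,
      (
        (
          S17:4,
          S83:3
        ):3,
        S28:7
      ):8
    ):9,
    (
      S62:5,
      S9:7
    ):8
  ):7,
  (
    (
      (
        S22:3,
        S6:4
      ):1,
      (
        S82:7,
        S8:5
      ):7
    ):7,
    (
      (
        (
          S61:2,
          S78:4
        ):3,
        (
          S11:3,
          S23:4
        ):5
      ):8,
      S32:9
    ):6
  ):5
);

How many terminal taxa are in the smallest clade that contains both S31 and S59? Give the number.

4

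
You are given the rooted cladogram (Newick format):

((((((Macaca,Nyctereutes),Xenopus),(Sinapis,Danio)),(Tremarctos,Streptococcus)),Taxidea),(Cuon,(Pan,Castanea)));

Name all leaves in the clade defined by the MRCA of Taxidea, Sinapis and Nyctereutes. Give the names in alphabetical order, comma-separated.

Danio, Macaca, Nyctereutes, Sinapis, Streptococcus, Taxidea, Tremarctos, Xenopus

Tracing Taxidea: it sits inside (((((Macaca,Nyctereutes),Xenopus),(Sinapis,Danio)),(Tremarctos,Streptococcus)),Taxidea).
Tracing Sinapis: it sits inside (Sinapis,Danio).
Tracing Nyctereutes: it sits inside (Macaca,Nyctereutes).
The smallest clade enclosing all 3 is (((((Macaca,Nyctereutes),Xenopus),(Sinapis,Danio)),(Tremarctos,Streptococcus)),Taxidea); the answer is its 8 terminal taxa in alphabetical order.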